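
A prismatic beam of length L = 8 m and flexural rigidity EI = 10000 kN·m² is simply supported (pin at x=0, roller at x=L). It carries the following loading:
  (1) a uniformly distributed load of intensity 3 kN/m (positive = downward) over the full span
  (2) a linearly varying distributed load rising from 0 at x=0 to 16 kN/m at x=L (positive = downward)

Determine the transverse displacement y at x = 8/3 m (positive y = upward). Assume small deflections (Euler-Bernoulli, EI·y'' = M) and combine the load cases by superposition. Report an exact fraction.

y(8/3) = -4544/91125 m

Load 1 — uniform load w=3 kN/m over full span:
  y_1 = -wx(L³-2Lx²+x³)/(24EI) = -3·(8/3)·(8³-2·8·(8/3)²+(8/3)³)/(24·10000) = -704/50625 m
Load 2 — triangular load w₀=16 kN/m (0→w₀ over full span):
  y_2 = -w₀x(7L⁴-10L²x²+3x⁴)/(360LEI) = -16·(8/3)·(7·8⁴-10·8²·(8/3)²+3·(8/3)⁴)/(360·8·10000) = -16384/455625 m
Superposition: y = Σ y_i = -4544/91125 m ≈ -0.049866 m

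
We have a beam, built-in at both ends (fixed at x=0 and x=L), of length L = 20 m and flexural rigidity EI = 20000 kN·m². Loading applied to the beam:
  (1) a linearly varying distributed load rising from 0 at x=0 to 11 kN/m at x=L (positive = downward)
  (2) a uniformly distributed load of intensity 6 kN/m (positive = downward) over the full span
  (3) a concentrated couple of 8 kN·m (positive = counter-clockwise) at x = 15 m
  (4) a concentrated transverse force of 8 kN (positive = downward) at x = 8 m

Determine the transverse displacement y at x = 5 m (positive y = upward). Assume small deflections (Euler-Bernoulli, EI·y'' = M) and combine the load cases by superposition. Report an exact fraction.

Load 1 — triangular load w₀=11 kN/m (0→w₀ over full span):
  y_1 = -w₀x²(L-x)²(x+2L)/(120LEI) = -11·5²·(20-5)²·(5+2·20)/(120·20·20000) = -297/5120 m
Load 2 — uniform load w=6 kN/m over full span:
  y_2 = -wx²(L-x)²/(24EI) = -6·5²·(20-5)²/(24·20000) = -9/128 m
Load 3 — applied couple M₀=8 kN·m at a=15 m (b=L-a=5):
  y_3 = (R_Ax³/6 - M_Ax²/2)/EI  [x≤a] with R_A=9/20, M_A=5/2 = ((9/20)·5³/6 - (5/2)·5²/2)/20000 = -7/6400 m
Load 4 — point force P=8 kN at a=8 m (b=L-a=12):
  y_4 = -Pb²x²(3aL-(3a+b)x)/(6L³EI)  [x≤a] = -8·12²·5²·(3·8·20-(3·8+12)·5)/(6·20³·20000) = -9/1000 m
Superposition: y = Σ y_i = -17717/128000 m ≈ -0.138414 m

y(5) = -17717/128000 m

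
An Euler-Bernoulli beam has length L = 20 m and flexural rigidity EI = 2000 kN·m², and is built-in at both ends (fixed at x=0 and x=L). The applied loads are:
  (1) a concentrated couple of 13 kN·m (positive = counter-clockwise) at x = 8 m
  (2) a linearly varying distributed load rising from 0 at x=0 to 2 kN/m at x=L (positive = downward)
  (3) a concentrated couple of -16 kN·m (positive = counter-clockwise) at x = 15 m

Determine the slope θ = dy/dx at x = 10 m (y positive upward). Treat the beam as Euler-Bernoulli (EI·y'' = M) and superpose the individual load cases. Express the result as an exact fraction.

Load 1 — applied couple M₀=13 kN·m at a=8 m (b=L-a=12):
  θ_1 = (R_Ax²/2 - M_Ax - M₀(x-a))/EI  [x>a] with R_A=117/125, M_A=39/25 = ((117/125)·10²/2 - (39/25)·10 - 13·(10-8))/2000 = 13/5000 rad
Load 2 — triangular load w₀=2 kN/m (0→w₀ over full span):
  θ_2 = -w₀(2x(L-x)(L-2x)(x+2L)+x²(L-x)²)/(120LEI) = -2·(2·10·(20-10)·(20-2·10)·(10+2·20)+10²·(20-10)²)/(120·20·2000) = -1/240 rad
Load 3 — applied couple M₀=-16 kN·m at a=15 m (b=L-a=5):
  θ_3 = (R_Ax²/2 - M_Ax)/EI  [x≤a] with R_A=-9/10, M_A=-5 = ((-9/10)·10²/2 - (-5)·10)/2000 = 1/400 rad
Superposition: θ = Σ θ_i = 7/7500 rad ≈ 0.000933 rad

θ(10) = 7/7500 rad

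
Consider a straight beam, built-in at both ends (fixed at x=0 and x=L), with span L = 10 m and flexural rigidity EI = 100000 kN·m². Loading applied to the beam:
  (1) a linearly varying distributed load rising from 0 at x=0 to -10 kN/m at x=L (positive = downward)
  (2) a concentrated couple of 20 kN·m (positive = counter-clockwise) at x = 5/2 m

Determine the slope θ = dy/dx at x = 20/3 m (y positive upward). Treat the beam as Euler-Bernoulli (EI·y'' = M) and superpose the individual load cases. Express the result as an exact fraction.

θ(20/3) = -361/972000 rad

Load 1 — triangular load w₀=-10 kN/m (0→w₀ over full span):
  θ_1 = -w₀(2x(L-x)(L-2x)(x+2L)+x²(L-x)²)/(120LEI) = -(-10)·(2·(20/3)·(10-(20/3))·(10-2·(20/3))·((20/3)+2·10)+(20/3)²·(10-(20/3))²)/(120·10·100000) = -7/24300 rad
Load 2 — applied couple M₀=20 kN·m at a=5/2 m (b=L-a=15/2):
  θ_2 = (R_Ax²/2 - M_Ax - M₀(x-a))/EI  [x>a] with R_A=9/4, M_A=-15/4 = ((9/4)·(20/3)²/2 - (-15/4)·(20/3) - 20·((20/3)-(5/2)))/100000 = -1/12000 rad
Superposition: θ = Σ θ_i = -361/972000 rad ≈ -0.000371 rad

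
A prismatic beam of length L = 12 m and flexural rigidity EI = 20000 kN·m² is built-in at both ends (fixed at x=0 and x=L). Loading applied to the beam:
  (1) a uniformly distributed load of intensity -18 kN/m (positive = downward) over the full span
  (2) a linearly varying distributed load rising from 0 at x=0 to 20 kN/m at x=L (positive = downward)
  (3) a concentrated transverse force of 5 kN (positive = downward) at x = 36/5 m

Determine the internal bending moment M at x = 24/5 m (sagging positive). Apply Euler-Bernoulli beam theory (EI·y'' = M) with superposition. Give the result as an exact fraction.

Load 1 — uniform load w=-18 kN/m over full span:
  M_1 = wLx/2 - wL²/12 - wx²/2 = (-18)·12·(24/5)/2 - (-18)·12²/12 - (-18)·(24/5)²/2 = -2376/25 kN·m
Load 2 — triangular load w₀=20 kN/m (0→w₀ over full span):
  M_2 = 3w₀Lx/20 - w₀L²/30 - w₀x³/(6L) = 3·20·12·(24/5)/20 - 20·12²/30 - 20·(24/5)³/(6·12) = 1152/25 kN·m
Load 3 — point force P=5 kN at a=36/5 m (b=L-a=24/5):
  M_3 = Pb²(3a+b)x/L³ - Pab²/L²  [x≤a] = 5·(24/5)²·(3·(36/5)+(24/5))·(24/5)/12³ - 5·(36/5)·(24/5)²/12² = 336/125 kN·m
Superposition: M = Σ M_i = -5784/125 kN·m ≈ -46.272000 kN·m

M(24/5) = -5784/125 kN·m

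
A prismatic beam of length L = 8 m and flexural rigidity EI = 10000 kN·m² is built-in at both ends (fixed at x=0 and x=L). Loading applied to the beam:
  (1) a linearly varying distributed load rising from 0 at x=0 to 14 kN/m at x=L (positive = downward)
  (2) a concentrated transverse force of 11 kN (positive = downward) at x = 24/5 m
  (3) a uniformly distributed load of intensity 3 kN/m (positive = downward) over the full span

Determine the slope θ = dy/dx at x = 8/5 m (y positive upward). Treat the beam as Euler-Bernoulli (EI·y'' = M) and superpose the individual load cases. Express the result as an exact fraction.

θ(8/5) = -27896/5859375 rad

Load 1 — triangular load w₀=14 kN/m (0→w₀ over full span):
  θ_1 = -w₀(2x(L-x)(L-2x)(x+2L)+x²(L-x)²)/(120LEI) = -14·(2·(8/5)·(8-(8/5))·(8-2·(8/5))·((8/5)+2·8)+(8/5)²·(8-(8/5))²)/(120·8·10000) = -3136/1171875 rad
Load 2 — point force P=11 kN at a=24/5 m (b=L-a=16/5):
  θ_2 = -Pb²x(2aL-(3a+b)x)/(2L³EI)  [x≤a] = -11·(16/5)²·(8/5)·(2·(24/5)·8-(3·(24/5)+(16/5))·(8/5))/(2·8³·10000) = -1672/1953125 rad
Load 3 — uniform load w=3 kN/m over full span:
  θ_3 = -wx(L-x)(L-2x)/(12EI) = -3·(8/5)·(8-(8/5))·(8-2·(8/5))/(12·10000) = -96/78125 rad
Superposition: θ = Σ θ_i = -27896/5859375 rad ≈ -0.004761 rad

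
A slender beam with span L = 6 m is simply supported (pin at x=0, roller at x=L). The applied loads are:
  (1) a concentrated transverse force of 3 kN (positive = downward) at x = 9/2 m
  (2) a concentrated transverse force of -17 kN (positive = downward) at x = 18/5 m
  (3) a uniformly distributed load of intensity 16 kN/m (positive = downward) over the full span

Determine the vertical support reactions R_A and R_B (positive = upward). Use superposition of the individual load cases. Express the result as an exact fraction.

Load 1 — point force P=3 kN at a=9/2 m (b=L-a=3/2):
  R_A = Pb/L = 3·(3/2)/6 = 3/4 kN
  R_B = Pa/L = 3·(9/2)/6 = 9/4 kN
Load 2 — point force P=-17 kN at a=18/5 m (b=L-a=12/5):
  R_A = Pb/L = (-17)·(12/5)/6 = -34/5 kN
  R_B = Pa/L = (-17)·(18/5)/6 = -51/5 kN
Load 3 — uniform load w=16 kN/m over full span:
  R_A = wL/2 = 16·6/2 = 48 kN
  R_B = wL/2 = 16·6/2 = 48 kN
Superposition: R_A = 839/20 kN, R_B = 801/20 kN

R_A = 839/20 kN, R_B = 801/20 kN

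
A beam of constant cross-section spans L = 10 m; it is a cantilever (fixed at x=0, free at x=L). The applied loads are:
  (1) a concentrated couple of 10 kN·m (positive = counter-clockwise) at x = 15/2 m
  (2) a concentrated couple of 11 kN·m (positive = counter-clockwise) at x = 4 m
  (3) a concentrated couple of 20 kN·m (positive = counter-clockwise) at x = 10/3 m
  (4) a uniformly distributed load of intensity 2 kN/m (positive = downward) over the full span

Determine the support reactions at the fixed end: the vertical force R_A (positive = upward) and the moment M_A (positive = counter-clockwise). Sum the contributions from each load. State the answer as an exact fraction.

Load 1 — applied couple M₀=10 kN·m at a=15/2 m (b=L-a=5/2):
  R_A = 0 kN
  M_A = -M₀ = -10 kN·m
Load 2 — applied couple M₀=11 kN·m at a=4 m (b=L-a=6):
  R_A = 0 kN
  M_A = -M₀ = -11 kN·m
Load 3 — applied couple M₀=20 kN·m at a=10/3 m (b=L-a=20/3):
  R_A = 0 kN
  M_A = -M₀ = -20 kN·m
Load 4 — uniform load w=2 kN/m over full span:
  R_A = wL = 2·10 = 20 kN
  M_A = wL²/2 = 2·10²/2 = 100 kN·m
Superposition: R_A = 20 kN, M_A = 59 kN·m

R_A = 20 kN, M_A = 59 kN·m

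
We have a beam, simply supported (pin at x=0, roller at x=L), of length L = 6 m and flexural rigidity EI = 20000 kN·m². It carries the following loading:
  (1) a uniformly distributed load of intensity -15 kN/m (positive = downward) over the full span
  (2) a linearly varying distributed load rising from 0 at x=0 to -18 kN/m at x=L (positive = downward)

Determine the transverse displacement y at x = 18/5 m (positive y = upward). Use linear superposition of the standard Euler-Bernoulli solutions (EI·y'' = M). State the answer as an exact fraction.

Load 1 — uniform load w=-15 kN/m over full span:
  y_1 = -wx(L³-2Lx²+x³)/(24EI) = -(-15)·(18/5)·(6³-2·6·(18/5)²+(18/5)³)/(24·20000) = 7533/625000 m
Load 2 — triangular load w₀=-18 kN/m (0→w₀ over full span):
  y_2 = -w₀x(7L⁴-10L²x²+3x⁴)/(360LEI) = -(-18)·(18/5)·(7·6⁴-10·6²·(18/5)²+3·(18/5)⁴)/(360·6·20000) = 71928/9765625 m
Superposition: y = Σ y_i = 1517049/78125000 m ≈ 0.019418 m

y(18/5) = 1517049/78125000 m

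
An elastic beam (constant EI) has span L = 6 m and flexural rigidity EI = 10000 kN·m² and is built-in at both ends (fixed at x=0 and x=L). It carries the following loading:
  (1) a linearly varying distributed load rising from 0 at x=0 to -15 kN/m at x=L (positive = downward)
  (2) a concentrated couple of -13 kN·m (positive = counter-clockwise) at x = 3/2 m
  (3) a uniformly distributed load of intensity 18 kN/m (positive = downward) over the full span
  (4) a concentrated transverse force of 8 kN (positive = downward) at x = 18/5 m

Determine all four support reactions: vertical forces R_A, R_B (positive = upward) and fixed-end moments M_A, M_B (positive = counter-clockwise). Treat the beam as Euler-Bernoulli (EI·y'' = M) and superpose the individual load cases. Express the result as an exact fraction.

R_A = 81757/2000 kN, M_A = 86091/2000 kN·m, R_B = 60243/2000 kN, M_B = -75949/2000 kN·m

Load 1 — triangular load w₀=-15 kN/m (0→w₀ over full span):
  R_A = 3w₀L/20 = 3·(-15)·6/20 = -27/2 kN
  M_A = w₀L²/30 = (-15)·6²/30 = -18 kN·m
  R_B = 7w₀L/20 = 7·(-15)·6/20 = -63/2 kN
  M_B = -w₀L²/20 = -(-15)·6²/20 = 27 kN·m
Load 2 — applied couple M₀=-13 kN·m at a=3/2 m (b=L-a=9/2):
  R_A = 6M₀ab/L³ = 6·(-13)·(3/2)·(9/2)/6³ = -39/16 kN
  M_A = M₀b(2a-b)/L² = (-13)·(9/2)·(2·(3/2)-(9/2))/6² = 39/16 kN·m
  R_B = -6M₀ab/L³ = -6·(-13)·(3/2)·(9/2)/6³ = 39/16 kN
  M_B = M₀a(2b-a)/L² = (-13)·(3/2)·(2·(9/2)-(3/2))/6² = -65/16 kN·m
Load 3 — uniform load w=18 kN/m over full span:
  R_A = wL/2 = 18·6/2 = 54 kN
  M_A = wL²/12 = 18·6²/12 = 54 kN·m
  R_B = wL/2 = 18·6/2 = 54 kN
  M_B = -wL²/12 = -18·6²/12 = -54 kN·m
Load 4 — point force P=8 kN at a=18/5 m (b=L-a=12/5):
  R_A = Pb²(3a+b)/L³ = 8·(12/5)²·(3·(18/5)+(12/5))/6³ = 352/125 kN
  M_A = Pab²/L² = 8·(18/5)·(12/5)²/6² = 576/125 kN·m
  R_B = Pa²(a+3b)/L³ = 8·(18/5)²·((18/5)+3·(12/5))/6³ = 648/125 kN
  M_B = -Pa²b/L² = -8·(18/5)²·(12/5)/6² = -864/125 kN·m
Superposition: R_A = 81757/2000 kN, M_A = 86091/2000 kN·m, R_B = 60243/2000 kN, M_B = -75949/2000 kN·m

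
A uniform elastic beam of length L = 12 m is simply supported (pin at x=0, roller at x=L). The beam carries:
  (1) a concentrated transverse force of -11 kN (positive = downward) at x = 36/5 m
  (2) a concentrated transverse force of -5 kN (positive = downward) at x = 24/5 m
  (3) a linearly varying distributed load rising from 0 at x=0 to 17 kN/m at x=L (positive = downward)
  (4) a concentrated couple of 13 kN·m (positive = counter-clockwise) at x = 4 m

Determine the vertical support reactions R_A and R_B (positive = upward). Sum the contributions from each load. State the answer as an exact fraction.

Load 1 — point force P=-11 kN at a=36/5 m (b=L-a=24/5):
  R_A = Pb/L = (-11)·(24/5)/12 = -22/5 kN
  R_B = Pa/L = (-11)·(36/5)/12 = -33/5 kN
Load 2 — point force P=-5 kN at a=24/5 m (b=L-a=36/5):
  R_A = Pb/L = (-5)·(36/5)/12 = -3 kN
  R_B = Pa/L = (-5)·(24/5)/12 = -2 kN
Load 3 — triangular load w₀=17 kN/m (0→w₀ over full span):
  R_A = w₀L/6 = 17·12/6 = 34 kN
  R_B = w₀L/3 = 17·12/3 = 68 kN
Load 4 — applied couple M₀=13 kN·m at a=4 m (b=L-a=8):
  R_A = M₀/L = 13/12 kN
  R_B = -M₀/L = -13/12 kN
Superposition: R_A = 1661/60 kN, R_B = 3499/60 kN

R_A = 1661/60 kN, R_B = 3499/60 kN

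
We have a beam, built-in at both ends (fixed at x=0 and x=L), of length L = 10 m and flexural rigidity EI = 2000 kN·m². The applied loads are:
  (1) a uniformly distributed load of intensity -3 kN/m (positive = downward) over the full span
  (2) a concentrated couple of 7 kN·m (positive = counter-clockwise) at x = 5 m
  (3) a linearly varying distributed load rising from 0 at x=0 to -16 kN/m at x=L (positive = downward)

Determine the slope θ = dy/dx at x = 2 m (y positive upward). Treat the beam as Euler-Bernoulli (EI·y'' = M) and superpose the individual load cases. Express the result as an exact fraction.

θ(2) = 247/6000 rad

Load 1 — uniform load w=-3 kN/m over full span:
  θ_1 = -wx(L-x)(L-2x)/(12EI) = -(-3)·2·(10-2)·(10-2·2)/(12·2000) = 3/250 rad
Load 2 — applied couple M₀=7 kN·m at a=5 m (b=L-a=5):
  θ_2 = (R_Ax²/2 - M_Ax)/EI  [x≤a] with R_A=21/20, M_A=7/4 = ((21/20)·2²/2 - (7/4)·2)/2000 = -7/10000 rad
Load 3 — triangular load w₀=-16 kN/m (0→w₀ over full span):
  θ_3 = -w₀(2x(L-x)(L-2x)(x+2L)+x²(L-x)²)/(120LEI) = -(-16)·(2·2·(10-2)·(10-2·2)·(2+2·10)+2²·(10-2)²)/(120·10·2000) = 56/1875 rad
Superposition: θ = Σ θ_i = 247/6000 rad ≈ 0.041167 rad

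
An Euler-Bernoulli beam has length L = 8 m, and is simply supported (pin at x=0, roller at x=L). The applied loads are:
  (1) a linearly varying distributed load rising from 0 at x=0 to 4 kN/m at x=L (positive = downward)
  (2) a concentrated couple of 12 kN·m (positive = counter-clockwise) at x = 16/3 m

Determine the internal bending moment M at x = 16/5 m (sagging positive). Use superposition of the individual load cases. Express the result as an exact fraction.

M(16/5) = 2392/125 kN·m

Load 1 — triangular load w₀=4 kN/m (0→w₀ over full span):
  M_1 = w₀Lx/6 - w₀x³/(6L) = 4·8·(16/5)/6 - 4·(16/5)³/(6·8) = 1792/125 kN·m
Load 2 — applied couple M₀=12 kN·m at a=16/3 m (b=L-a=8/3):
  M_2 = M₀x/L  [x≤a] = 12·(16/5)/8 = 24/5 kN·m
Superposition: M = Σ M_i = 2392/125 kN·m ≈ 19.136000 kN·m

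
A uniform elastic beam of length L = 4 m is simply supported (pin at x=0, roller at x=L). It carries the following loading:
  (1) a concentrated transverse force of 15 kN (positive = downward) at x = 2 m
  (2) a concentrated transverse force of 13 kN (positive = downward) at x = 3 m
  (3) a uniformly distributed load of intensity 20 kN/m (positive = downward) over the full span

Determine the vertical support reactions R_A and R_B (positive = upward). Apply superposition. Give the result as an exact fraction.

Load 1 — point force P=15 kN at a=2 m (b=L-a=2):
  R_A = Pb/L = 15·2/4 = 15/2 kN
  R_B = Pa/L = 15·2/4 = 15/2 kN
Load 2 — point force P=13 kN at a=3 m (b=L-a=1):
  R_A = Pb/L = 13·1/4 = 13/4 kN
  R_B = Pa/L = 13·3/4 = 39/4 kN
Load 3 — uniform load w=20 kN/m over full span:
  R_A = wL/2 = 20·4/2 = 40 kN
  R_B = wL/2 = 20·4/2 = 40 kN
Superposition: R_A = 203/4 kN, R_B = 229/4 kN

R_A = 203/4 kN, R_B = 229/4 kN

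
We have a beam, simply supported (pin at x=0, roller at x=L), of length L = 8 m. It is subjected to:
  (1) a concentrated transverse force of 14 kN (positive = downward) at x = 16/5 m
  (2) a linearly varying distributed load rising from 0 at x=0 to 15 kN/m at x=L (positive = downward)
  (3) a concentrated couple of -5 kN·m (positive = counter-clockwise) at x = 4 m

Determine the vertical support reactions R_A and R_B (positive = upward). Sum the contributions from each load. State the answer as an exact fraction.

Load 1 — point force P=14 kN at a=16/5 m (b=L-a=24/5):
  R_A = Pb/L = 14·(24/5)/8 = 42/5 kN
  R_B = Pa/L = 14·(16/5)/8 = 28/5 kN
Load 2 — triangular load w₀=15 kN/m (0→w₀ over full span):
  R_A = w₀L/6 = 15·8/6 = 20 kN
  R_B = w₀L/3 = 15·8/3 = 40 kN
Load 3 — applied couple M₀=-5 kN·m at a=4 m (b=L-a=4):
  R_A = M₀/L = (-5)/8 = -5/8 kN
  R_B = -M₀/L = -(-5)/8 = 5/8 kN
Superposition: R_A = 1111/40 kN, R_B = 1849/40 kN

R_A = 1111/40 kN, R_B = 1849/40 kN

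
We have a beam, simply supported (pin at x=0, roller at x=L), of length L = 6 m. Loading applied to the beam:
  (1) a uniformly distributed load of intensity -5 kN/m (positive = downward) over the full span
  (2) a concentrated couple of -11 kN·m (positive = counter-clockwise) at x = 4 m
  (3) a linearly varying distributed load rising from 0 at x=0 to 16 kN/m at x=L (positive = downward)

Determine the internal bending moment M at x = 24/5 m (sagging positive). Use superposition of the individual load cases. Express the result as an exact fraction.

M(24/5) = 1931/125 kN·m

Load 1 — uniform load w=-5 kN/m over full span:
  M_1 = wx(L-x)/2 = (-5)·(24/5)·(6-(24/5))/2 = -72/5 kN·m
Load 2 — applied couple M₀=-11 kN·m at a=4 m (b=L-a=2):
  M_2 = M₀x/L - M₀  [x>a] = (-11)·(24/5)/6 - (-11) = 11/5 kN·m
Load 3 — triangular load w₀=16 kN/m (0→w₀ over full span):
  M_3 = w₀Lx/6 - w₀x³/(6L) = 16·6·(24/5)/6 - 16·(24/5)³/(6·6) = 3456/125 kN·m
Superposition: M = Σ M_i = 1931/125 kN·m ≈ 15.448000 kN·m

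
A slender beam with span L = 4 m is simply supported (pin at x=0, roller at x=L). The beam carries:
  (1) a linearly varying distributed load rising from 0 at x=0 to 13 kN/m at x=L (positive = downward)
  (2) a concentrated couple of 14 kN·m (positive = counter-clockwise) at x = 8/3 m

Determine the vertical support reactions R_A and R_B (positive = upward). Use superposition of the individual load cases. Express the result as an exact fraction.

R_A = 73/6 kN, R_B = 83/6 kN

Load 1 — triangular load w₀=13 kN/m (0→w₀ over full span):
  R_A = w₀L/6 = 13·4/6 = 26/3 kN
  R_B = w₀L/3 = 13·4/3 = 52/3 kN
Load 2 — applied couple M₀=14 kN·m at a=8/3 m (b=L-a=4/3):
  R_A = M₀/L = 14/4 = 7/2 kN
  R_B = -M₀/L = -14/4 = -7/2 kN
Superposition: R_A = 73/6 kN, R_B = 83/6 kN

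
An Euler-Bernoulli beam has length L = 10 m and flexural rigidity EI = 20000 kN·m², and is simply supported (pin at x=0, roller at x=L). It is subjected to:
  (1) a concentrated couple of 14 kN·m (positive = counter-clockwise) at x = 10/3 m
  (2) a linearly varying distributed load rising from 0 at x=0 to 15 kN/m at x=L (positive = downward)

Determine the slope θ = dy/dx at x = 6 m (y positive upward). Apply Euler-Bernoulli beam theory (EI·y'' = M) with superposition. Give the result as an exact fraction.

θ(6) = 821/225000 rad

Load 1 — applied couple M₀=14 kN·m at a=10/3 m (b=L-a=20/3):
  θ_1 = (M₀x²/(2L)-M₀(x-a)+C₁)/EI  [x>a] with C₁=M₀(3b²-L²)/(6L)=70/9 = (14·6²/(2·10)-14·(6-(10/3))+(70/9))/20000 = -49/225000 rad
Load 2 — triangular load w₀=15 kN/m (0→w₀ over full span):
  θ_2 = -w₀(7L⁴-30L²x²+15x⁴)/(360LEI) = -15·(7·10⁴-30·10²·6²+15·6⁴)/(360·10·20000) = 29/7500 rad
Superposition: θ = Σ θ_i = 821/225000 rad ≈ 0.003649 rad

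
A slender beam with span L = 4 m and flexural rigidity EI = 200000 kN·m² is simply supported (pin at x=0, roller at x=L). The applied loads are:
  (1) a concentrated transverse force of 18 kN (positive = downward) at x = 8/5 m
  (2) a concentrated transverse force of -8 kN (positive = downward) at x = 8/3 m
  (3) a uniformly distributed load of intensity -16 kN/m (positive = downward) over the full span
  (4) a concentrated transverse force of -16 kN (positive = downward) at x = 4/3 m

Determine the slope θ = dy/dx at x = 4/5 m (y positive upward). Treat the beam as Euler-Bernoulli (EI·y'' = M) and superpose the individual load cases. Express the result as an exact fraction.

θ(4/5) = 23207/126562500 rad

Load 1 — point force P=18 kN at a=8/5 m (b=L-a=12/5):
  θ_1 = -Pb(L²-b²-3x²)/(6LEI)  [x≤a] = -18·(12/5)·(4²-(12/5)²-3·(4/5)²)/(6·4·200000) = -117/1562500 rad
Load 2 — point force P=-8 kN at a=8/3 m (b=L-a=4/3):
  θ_2 = -Pb(L²-b²-3x²)/(6LEI)  [x≤a] = -(-8)·(4/3)·(4²-(4/3)²-3·(4/5)²)/(6·4·200000) = 173/6328125 rad
Load 3 — uniform load w=-16 kN/m over full span:
  θ_3 = -w(L³-6Lx²+4x³)/(24EI) = -(-16)·(4³-6·4·(4/5)²+4·(4/5)³)/(24·200000) = 66/390625 rad
Load 4 — point force P=-16 kN at a=4/3 m (b=L-a=8/3):
  θ_4 = -Pb(L²-b²-3x²)/(6LEI)  [x≤a] = -(-16)·(8/3)·(4²-(8/3)²-3·(4/5)²)/(6·4·200000) = 392/6328125 rad
Superposition: θ = Σ θ_i = 23207/126562500 rad ≈ 0.000183 rad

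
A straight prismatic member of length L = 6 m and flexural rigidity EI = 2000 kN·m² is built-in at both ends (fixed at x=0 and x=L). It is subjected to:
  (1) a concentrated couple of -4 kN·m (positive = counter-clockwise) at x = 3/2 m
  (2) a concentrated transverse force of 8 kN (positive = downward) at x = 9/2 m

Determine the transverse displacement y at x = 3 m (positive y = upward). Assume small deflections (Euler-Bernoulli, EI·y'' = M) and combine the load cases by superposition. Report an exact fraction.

y(3) = -27/8000 m

Load 1 — applied couple M₀=-4 kN·m at a=3/2 m (b=L-a=9/2):
  y_1 = (R_Ax³/6 - M_Ax²/2 - M₀(x-a)²/2)/EI  [x>a] with R_A=-3/4, M_A=3/4 = ((-3/4)·3³/6 - (3/4)·3²/2 - (-4)·(3-(3/2))²/2)/2000 = -9/8000 m
Load 2 — point force P=8 kN at a=9/2 m (b=L-a=3/2):
  y_2 = -Pb²x²(3aL-(3a+b)x)/(6L³EI)  [x≤a] = -8·(3/2)²·3²·(3·(9/2)·6-(3·(9/2)+(3/2))·3)/(6·6³·2000) = -9/4000 m
Superposition: y = Σ y_i = -27/8000 m ≈ -0.003375 m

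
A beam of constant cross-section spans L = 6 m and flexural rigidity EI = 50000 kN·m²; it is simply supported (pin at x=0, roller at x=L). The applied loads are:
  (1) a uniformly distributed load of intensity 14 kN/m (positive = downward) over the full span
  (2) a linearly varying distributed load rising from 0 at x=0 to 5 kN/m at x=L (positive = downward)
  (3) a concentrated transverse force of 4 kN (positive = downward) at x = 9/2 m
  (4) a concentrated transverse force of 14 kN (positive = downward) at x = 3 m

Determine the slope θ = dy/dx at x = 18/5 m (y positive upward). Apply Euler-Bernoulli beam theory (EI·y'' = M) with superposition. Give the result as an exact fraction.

θ(18/5) = 55059/50000000 rad

Load 1 — uniform load w=14 kN/m over full span:
  θ_1 = -w(L³-6Lx²+4x³)/(24EI) = -14·(6³-6·6·(18/5)²+4·(18/5)³)/(24·50000) = 2331/3125000 rad
Load 2 — triangular load w₀=5 kN/m (0→w₀ over full span):
  θ_2 = -w₀(7L⁴-30L²x²+15x⁴)/(360LEI) = -5·(7·6⁴-30·6²·(18/5)²+15·(18/5)⁴)/(360·6·50000) = 87/781250 rad
Load 3 — point force P=4 kN at a=9/2 m (b=L-a=3/2):
  θ_3 = -Pb(L²-b²-3x²)/(6LEI)  [x≤a] = -4·(3/2)·(6²-(3/2)²-3·(18/5)²)/(6·6·50000) = 171/10000000 rad
Load 4 — point force P=14 kN at a=3 m (b=L-a=3):
  θ_4 = -Pa(2L²-6Lx+3x²+a²)/(6LEI)  [x>a] = -14·3·(2·6²-6·6·(18/5)+3·(18/5)²+3²)/(6·6·50000) = 567/2500000 rad
Superposition: θ = Σ θ_i = 55059/50000000 rad ≈ 0.001101 rad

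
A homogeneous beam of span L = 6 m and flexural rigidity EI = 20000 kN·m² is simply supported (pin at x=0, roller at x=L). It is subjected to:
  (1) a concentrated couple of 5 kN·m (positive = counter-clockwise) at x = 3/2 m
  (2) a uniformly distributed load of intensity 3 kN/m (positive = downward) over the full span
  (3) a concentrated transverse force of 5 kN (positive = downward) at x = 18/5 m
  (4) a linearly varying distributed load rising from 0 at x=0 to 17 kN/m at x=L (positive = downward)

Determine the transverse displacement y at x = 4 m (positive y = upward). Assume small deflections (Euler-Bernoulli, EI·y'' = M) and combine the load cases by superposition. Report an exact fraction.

y(4) = -332047/36000000 m

Load 1 — applied couple M₀=5 kN·m at a=3/2 m (b=L-a=9/2):
  y_1 = (M₀x³/(6L)-M₀(x-a)²/2+C₁x)/EI  [x>a] with C₁=M₀(3b²-L²)/(6L)=55/16 = (5·4³/(6·6)-5·(4-(3/2))²/2+(55/16)·4)/20000 = 101/288000 m
Load 2 — uniform load w=3 kN/m over full span:
  y_2 = -wx(L³-2Lx²+x³)/(24EI) = -3·4·(6³-2·6·4²+4³)/(24·20000) = -11/5000 m
Load 3 — point force P=5 kN at a=18/5 m (b=L-a=12/5):
  y_3 = -Pa(L-x)(2Lx-a²-x²)/(6LEI)  [x>a] = -5·(18/5)·(6-4)·(2·6·4-(18/5)²-4²)/(6·6·20000) = -119/125000 m
Load 4 — triangular load w₀=17 kN/m (0→w₀ over full span):
  y_4 = -w₀x(7L⁴-10L²x²+3x⁴)/(360LEI) = -17·4·(7·6⁴-10·6²·4²+3·4⁴)/(360·6·20000) = -289/45000 m
Superposition: y = Σ y_i = -332047/36000000 m ≈ -0.009224 m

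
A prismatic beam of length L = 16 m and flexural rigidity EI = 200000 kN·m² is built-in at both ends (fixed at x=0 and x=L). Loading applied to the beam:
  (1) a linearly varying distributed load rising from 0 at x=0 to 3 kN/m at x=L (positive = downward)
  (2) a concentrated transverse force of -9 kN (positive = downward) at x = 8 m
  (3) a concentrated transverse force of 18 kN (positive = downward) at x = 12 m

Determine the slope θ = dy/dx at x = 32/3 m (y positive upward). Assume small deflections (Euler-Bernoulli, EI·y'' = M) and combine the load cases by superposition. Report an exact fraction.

θ(32/3) = 491/5062500 rad

Load 1 — triangular load w₀=3 kN/m (0→w₀ over full span):
  θ_1 = -w₀(2x(L-x)(L-2x)(x+2L)+x²(L-x)²)/(120LEI) = -3·(2·(32/3)·(16-(32/3))·(16-2·(32/3))·((32/3)+2·16)+(32/3)²·(16-(32/3))²)/(120·16·200000) = 224/1265625 rad
Load 2 — point force P=-9 kN at a=8 m (b=L-a=8):
  θ_2 = Pa²(L-x)(2bL-(3b+a)(L-x))/(2L³EI)  [x>a] = (-9)·8²·(16-(32/3))·(2·8·16-(3·8+8)·(16-(32/3)))/(2·16³·200000) = -1/6250 rad
Load 3 — point force P=18 kN at a=12 m (b=L-a=4):
  θ_3 = -Pb²x(2aL-(3a+b)x)/(2L³EI)  [x≤a] = -18·4²·(32/3)·(2·12·16-(3·12+4)·(32/3))/(2·16³·200000) = 1/12500 rad
Superposition: θ = Σ θ_i = 491/5062500 rad ≈ 0.000097 rad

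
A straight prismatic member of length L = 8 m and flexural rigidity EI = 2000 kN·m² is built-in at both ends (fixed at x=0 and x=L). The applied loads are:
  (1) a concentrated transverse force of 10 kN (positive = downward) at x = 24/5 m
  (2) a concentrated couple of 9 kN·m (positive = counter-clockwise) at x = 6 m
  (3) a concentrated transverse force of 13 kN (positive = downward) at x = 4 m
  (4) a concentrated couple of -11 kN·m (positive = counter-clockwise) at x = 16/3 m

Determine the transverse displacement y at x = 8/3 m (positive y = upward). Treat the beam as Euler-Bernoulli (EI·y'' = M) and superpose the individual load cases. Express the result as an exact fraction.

y(8/3) = -123377/6075000 m

Load 1 — point force P=10 kN at a=24/5 m (b=L-a=16/5):
  y_1 = -Pb²x²(3aL-(3a+b)x)/(6L³EI)  [x≤a] = -10·(16/5)²·(8/3)²·(3·(24/5)·8-(3·(24/5)+(16/5))·(8/3))/(6·8³·2000) = -2048/253125 m
Load 2 — applied couple M₀=9 kN·m at a=6 m (b=L-a=2):
  y_2 = (R_Ax³/6 - M_Ax²/2)/EI  [x≤a] with R_A=81/64, M_A=45/16 = ((81/64)·(8/3)³/6 - (45/16)·(8/3)²/2)/2000 = -3/1000 m
Load 3 — point force P=13 kN at a=4 m (b=L-a=4):
  y_3 = -Pb²x²(3aL-(3a+b)x)/(6L³EI)  [x≤a] = -13·4²·(8/3)²·(3·4·8-(3·4+4)·(8/3))/(6·8³·2000) = -26/2025 m
Load 4 — applied couple M₀=-11 kN·m at a=16/3 m (b=L-a=8/3):
  y_4 = (R_Ax³/6 - M_Ax²/2)/EI  [x≤a] with R_A=-11/6, M_A=-11/3 = ((-11/6)·(8/3)³/6 - (-11/3)·(8/3)²/2)/2000 = 22/6075 m
Superposition: y = Σ y_i = -123377/6075000 m ≈ -0.020309 m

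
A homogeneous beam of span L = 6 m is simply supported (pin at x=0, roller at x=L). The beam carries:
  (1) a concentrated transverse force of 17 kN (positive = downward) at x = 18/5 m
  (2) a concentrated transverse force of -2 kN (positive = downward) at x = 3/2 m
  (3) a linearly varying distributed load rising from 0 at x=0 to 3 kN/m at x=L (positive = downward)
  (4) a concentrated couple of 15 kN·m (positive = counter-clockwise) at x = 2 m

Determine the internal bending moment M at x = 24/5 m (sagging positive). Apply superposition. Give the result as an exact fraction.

Load 1 — point force P=17 kN at a=18/5 m (b=L-a=12/5):
  M_1 = Pa(L-x)/L  [x>a] = 17·(18/5)·(6-(24/5))/6 = 306/25 kN·m
Load 2 — point force P=-2 kN at a=3/2 m (b=L-a=9/2):
  M_2 = Pa(L-x)/L  [x>a] = (-2)·(3/2)·(6-(24/5))/6 = -3/5 kN·m
Load 3 — triangular load w₀=3 kN/m (0→w₀ over full span):
  M_3 = w₀Lx/6 - w₀x³/(6L) = 3·6·(24/5)/6 - 3·(24/5)³/(6·6) = 648/125 kN·m
Load 4 — applied couple M₀=15 kN·m at a=2 m (b=L-a=4):
  M_4 = M₀x/L - M₀  [x>a] = 15·(24/5)/6 - 15 = -3 kN·m
Superposition: M = Σ M_i = 1728/125 kN·m ≈ 13.824000 kN·m

M(24/5) = 1728/125 kN·m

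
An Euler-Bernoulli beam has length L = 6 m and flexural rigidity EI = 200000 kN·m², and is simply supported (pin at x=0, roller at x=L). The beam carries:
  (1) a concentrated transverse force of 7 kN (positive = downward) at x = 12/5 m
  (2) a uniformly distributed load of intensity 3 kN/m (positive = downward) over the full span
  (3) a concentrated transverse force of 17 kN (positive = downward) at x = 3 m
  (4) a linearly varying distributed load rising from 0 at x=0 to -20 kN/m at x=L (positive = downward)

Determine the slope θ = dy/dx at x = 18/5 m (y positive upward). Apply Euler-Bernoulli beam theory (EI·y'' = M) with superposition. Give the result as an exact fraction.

θ(18/5) = 2769/100000000 rad

Load 1 — point force P=7 kN at a=12/5 m (b=L-a=18/5):
  θ_1 = -Pa(2L²-6Lx+3x²+a²)/(6LEI)  [x>a] = -7·(12/5)·(2·6²-6·6·(18/5)+3·(18/5)²+(12/5)²)/(6·6·200000) = 189/6250000 rad
Load 2 — uniform load w=3 kN/m over full span:
  θ_2 = -w(L³-6Lx²+4x³)/(24EI) = -3·(6³-6·6·(18/5)²+4·(18/5)³)/(24·200000) = 999/25000000 rad
Load 3 — point force P=17 kN at a=3 m (b=L-a=3):
  θ_3 = -Pa(2L²-6Lx+3x²+a²)/(6LEI)  [x>a] = -17·3·(2·6²-6·6·(18/5)+3·(18/5)²+3²)/(6·6·200000) = 1377/20000000 rad
Load 4 — triangular load w₀=-20 kN/m (0→w₀ over full span):
  θ_4 = -w₀(7L⁴-30L²x²+15x⁴)/(360LEI) = -(-20)·(7·6⁴-30·6²·(18/5)²+15·(18/5)⁴)/(360·6·200000) = -87/781250 rad
Superposition: θ = Σ θ_i = 2769/100000000 rad ≈ 0.000028 rad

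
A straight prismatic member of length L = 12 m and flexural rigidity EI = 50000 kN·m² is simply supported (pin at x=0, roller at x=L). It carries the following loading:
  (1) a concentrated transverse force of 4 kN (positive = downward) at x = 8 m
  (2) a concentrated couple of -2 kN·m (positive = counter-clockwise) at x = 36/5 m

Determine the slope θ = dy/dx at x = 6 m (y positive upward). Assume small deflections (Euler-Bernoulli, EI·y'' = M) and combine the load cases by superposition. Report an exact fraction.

θ(6) = -1207/11250000 rad

Load 1 — point force P=4 kN at a=8 m (b=L-a=4):
  θ_1 = -Pb(L²-b²-3x²)/(6LEI)  [x≤a] = -4·4·(12²-4²-3·6²)/(6·12·50000) = -1/11250 rad
Load 2 — applied couple M₀=-2 kN·m at a=36/5 m (b=L-a=24/5):
  θ_2 = (M₀x²/(2L)+C₁)/EI  [x≤a] with C₁=M₀(3b²-L²)/(6L)=52/25 = ((-2)·6²/(2·12)+(52/25))/50000 = -23/1250000 rad
Superposition: θ = Σ θ_i = -1207/11250000 rad ≈ -0.000107 rad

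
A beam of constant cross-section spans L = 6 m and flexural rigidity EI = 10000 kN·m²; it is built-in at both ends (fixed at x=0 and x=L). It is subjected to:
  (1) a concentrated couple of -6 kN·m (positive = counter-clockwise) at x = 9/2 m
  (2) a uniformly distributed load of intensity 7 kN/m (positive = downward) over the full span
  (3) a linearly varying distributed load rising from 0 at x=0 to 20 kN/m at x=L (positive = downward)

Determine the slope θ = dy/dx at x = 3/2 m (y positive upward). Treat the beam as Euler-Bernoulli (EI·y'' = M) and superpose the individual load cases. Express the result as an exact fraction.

θ(3/2) = -171/64000 rad

Load 1 — applied couple M₀=-6 kN·m at a=9/2 m (b=L-a=3/2):
  θ_1 = (R_Ax²/2 - M_Ax)/EI  [x≤a] with R_A=-9/8, M_A=-15/8 = ((-9/8)·(3/2)²/2 - (-15/8)·(3/2))/10000 = 99/640000 rad
Load 2 — uniform load w=7 kN/m over full span:
  θ_2 = -wx(L-x)(L-2x)/(12EI) = -7·(3/2)·(6-(3/2))·(6-2·(3/2))/(12·10000) = -189/160000 rad
Load 3 — triangular load w₀=20 kN/m (0→w₀ over full span):
  θ_3 = -w₀(2x(L-x)(L-2x)(x+2L)+x²(L-x)²)/(120LEI) = -20·(2·(3/2)·(6-(3/2))·(6-2·(3/2))·((3/2)+2·6)+(3/2)²·(6-(3/2))²)/(120·6·10000) = -1053/640000 rad
Superposition: θ = Σ θ_i = -171/64000 rad ≈ -0.002672 rad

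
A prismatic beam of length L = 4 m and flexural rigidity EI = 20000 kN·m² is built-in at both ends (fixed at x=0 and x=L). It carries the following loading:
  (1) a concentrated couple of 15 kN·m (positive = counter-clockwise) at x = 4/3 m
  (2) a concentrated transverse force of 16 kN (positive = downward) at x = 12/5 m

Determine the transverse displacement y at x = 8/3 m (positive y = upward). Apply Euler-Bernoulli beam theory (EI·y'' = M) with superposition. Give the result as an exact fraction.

y(8/3) = -2059/25312500 m

Load 1 — applied couple M₀=15 kN·m at a=4/3 m (b=L-a=8/3):
  y_1 = (R_Ax³/6 - M_Ax²/2 - M₀(x-a)²/2)/EI  [x>a] with R_A=5, M_A=0 = (5·(8/3)³/6 - 0·(8/3)²/2 - 15·((8/3)-(4/3))²/2)/20000 = 1/8100 m
Load 2 — point force P=16 kN at a=12/5 m (b=L-a=8/5):
  y_2 = -Pa²(L-x)²(3bL-(3b+a)(L-x))/(6L³EI)  [x>a] = -16·(12/5)²·(4-(8/3))²·(3·(8/5)·4-(3·(8/5)+(12/5))·(4-(8/3)))/(6·4³·20000) = -16/78125 m
Superposition: y = Σ y_i = -2059/25312500 m ≈ -0.000081 m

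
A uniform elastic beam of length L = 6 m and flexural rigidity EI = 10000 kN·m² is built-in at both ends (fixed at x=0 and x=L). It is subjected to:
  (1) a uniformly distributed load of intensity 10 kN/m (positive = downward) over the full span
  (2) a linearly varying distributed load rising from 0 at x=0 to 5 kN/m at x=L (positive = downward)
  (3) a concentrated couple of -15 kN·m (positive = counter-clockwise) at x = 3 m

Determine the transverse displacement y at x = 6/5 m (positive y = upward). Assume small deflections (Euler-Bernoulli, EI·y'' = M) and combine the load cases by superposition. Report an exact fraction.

y(6/5) = -95283/62500000 m

Load 1 — uniform load w=10 kN/m over full span:
  y_1 = -wx²(L-x)²/(24EI) = -10·(6/5)²·(6-(6/5))²/(24·10000) = -108/78125 m
Load 2 — triangular load w₀=5 kN/m (0→w₀ over full span):
  y_2 = -w₀x²(L-x)²(x+2L)/(120LEI) = -5·(6/5)²·(6-(6/5))²·((6/5)+2·6)/(120·6·10000) = -594/1953125 m
Load 3 — applied couple M₀=-15 kN·m at a=3 m (b=L-a=3):
  y_3 = (R_Ax³/6 - M_Ax²/2)/EI  [x≤a] with R_A=-15/4, M_A=-15/4 = ((-15/4)·(6/5)³/6 - (-15/4)·(6/5)²/2)/10000 = 81/500000 m
Superposition: y = Σ y_i = -95283/62500000 m ≈ -0.001525 m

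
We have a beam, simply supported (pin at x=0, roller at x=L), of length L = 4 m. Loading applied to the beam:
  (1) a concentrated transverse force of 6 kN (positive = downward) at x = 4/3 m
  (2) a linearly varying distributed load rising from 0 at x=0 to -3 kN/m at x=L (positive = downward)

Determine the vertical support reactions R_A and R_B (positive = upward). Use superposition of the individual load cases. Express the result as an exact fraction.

R_A = 2 kN, R_B = -2 kN

Load 1 — point force P=6 kN at a=4/3 m (b=L-a=8/3):
  R_A = Pb/L = 6·(8/3)/4 = 4 kN
  R_B = Pa/L = 6·(4/3)/4 = 2 kN
Load 2 — triangular load w₀=-3 kN/m (0→w₀ over full span):
  R_A = w₀L/6 = (-3)·4/6 = -2 kN
  R_B = w₀L/3 = (-3)·4/3 = -4 kN
Superposition: R_A = 2 kN, R_B = -2 kN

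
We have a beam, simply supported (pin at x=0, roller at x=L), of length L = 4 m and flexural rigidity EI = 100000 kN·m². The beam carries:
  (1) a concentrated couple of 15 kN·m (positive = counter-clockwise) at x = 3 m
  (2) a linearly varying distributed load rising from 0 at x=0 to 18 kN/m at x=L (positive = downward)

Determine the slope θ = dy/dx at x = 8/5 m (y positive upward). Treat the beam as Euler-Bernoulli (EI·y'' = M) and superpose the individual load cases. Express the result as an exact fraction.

θ(8/5) = -57969/500000000 rad

Load 1 — applied couple M₀=15 kN·m at a=3 m (b=L-a=1):
  θ_1 = (M₀x²/(2L)+C₁)/EI  [x≤a] with C₁=M₀(3b²-L²)/(6L)=-65/8 = (15·(8/5)²/(2·4)+(-65/8))/100000 = -133/4000000 rad
Load 2 — triangular load w₀=18 kN/m (0→w₀ over full span):
  θ_2 = -w₀(7L⁴-30L²x²+15x⁴)/(360LEI) = -18·(7·4⁴-30·4²·(8/5)²+15·(8/5)⁴)/(360·4·100000) = -323/3906250 rad
Superposition: θ = Σ θ_i = -57969/500000000 rad ≈ -0.000116 rad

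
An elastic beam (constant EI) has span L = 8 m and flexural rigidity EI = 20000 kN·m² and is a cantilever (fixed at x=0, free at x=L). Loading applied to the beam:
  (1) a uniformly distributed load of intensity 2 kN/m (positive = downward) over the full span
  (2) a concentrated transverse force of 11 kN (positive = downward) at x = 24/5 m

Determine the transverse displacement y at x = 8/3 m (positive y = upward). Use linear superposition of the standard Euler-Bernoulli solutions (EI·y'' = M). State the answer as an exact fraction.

y(8/3) = -12688/759375 m

Load 1 — uniform load w=2 kN/m over full span:
  y_1 = -wx²(x²-4Lx+6L²)/(24EI) = -2·(8/3)²·((8/3)²-4·8·(8/3)+6·8²)/(24·20000) = -1376/151875 m
Load 2 — point force P=11 kN at a=24/5 m (b=L-a=16/5):
  y_2 = -Px²(3a-x)/(6EI)  [x≤a] = -11·(8/3)²·(3·(24/5)-(8/3))/(6·20000) = -1936/253125 m
Superposition: y = Σ y_i = -12688/759375 m ≈ -0.016708 m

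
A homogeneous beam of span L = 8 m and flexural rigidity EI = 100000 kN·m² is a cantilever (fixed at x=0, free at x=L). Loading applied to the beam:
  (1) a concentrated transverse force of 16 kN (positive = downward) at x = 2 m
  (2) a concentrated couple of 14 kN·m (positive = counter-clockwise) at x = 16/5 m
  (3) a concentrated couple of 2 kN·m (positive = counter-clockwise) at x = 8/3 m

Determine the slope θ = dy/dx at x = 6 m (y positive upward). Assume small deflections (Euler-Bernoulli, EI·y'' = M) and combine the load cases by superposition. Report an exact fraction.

Load 1 — point force P=16 kN at a=2 m (b=L-a=6):
  θ_1 = -Pa²/(2EI)  [x>a] = -16·2²/(2·100000) = -1/3125 rad
Load 2 — applied couple M₀=14 kN·m at a=16/5 m (b=L-a=24/5):
  θ_2 = M₀a/EI  [x>a] = 14·(16/5)/100000 = 7/15625 rad
Load 3 — applied couple M₀=2 kN·m at a=8/3 m (b=L-a=16/3):
  θ_3 = M₀a/EI  [x>a] = 2·(8/3)/100000 = 1/18750 rad
Superposition: θ = Σ θ_i = 17/93750 rad ≈ 0.000181 rad

θ(6) = 17/93750 rad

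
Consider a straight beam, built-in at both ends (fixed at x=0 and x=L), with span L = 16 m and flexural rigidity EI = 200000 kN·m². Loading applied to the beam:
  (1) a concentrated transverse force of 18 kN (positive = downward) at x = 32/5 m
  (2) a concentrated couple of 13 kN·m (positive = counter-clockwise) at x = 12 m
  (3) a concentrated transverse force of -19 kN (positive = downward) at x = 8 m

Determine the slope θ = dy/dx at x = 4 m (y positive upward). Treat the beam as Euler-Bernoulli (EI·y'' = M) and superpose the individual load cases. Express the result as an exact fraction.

θ(4) = -11027/400000000 rad

Load 1 — point force P=18 kN at a=32/5 m (b=L-a=48/5):
  θ_1 = -Pb²x(2aL-(3a+b)x)/(2L³EI)  [x≤a] = -18·(48/5)²·4·(2·(32/5)·16-(3·(32/5)+(48/5))·4)/(2·16³·200000) = -567/1562500 rad
Load 2 — applied couple M₀=13 kN·m at a=12 m (b=L-a=4):
  θ_2 = (R_Ax²/2 - M_Ax)/EI  [x≤a] with R_A=117/128, M_A=65/16 = ((117/128)·4²/2 - (65/16)·4)/200000 = -143/3200000 rad
Load 3 — point force P=-19 kN at a=8 m (b=L-a=8):
  θ_3 = -Pb²x(2aL-(3a+b)x)/(2L³EI)  [x≤a] = -(-19)·8²·4·(2·8·16-(3·8+8)·4)/(2·16³·200000) = 19/50000 rad
Superposition: θ = Σ θ_i = -11027/400000000 rad ≈ -0.000028 rad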